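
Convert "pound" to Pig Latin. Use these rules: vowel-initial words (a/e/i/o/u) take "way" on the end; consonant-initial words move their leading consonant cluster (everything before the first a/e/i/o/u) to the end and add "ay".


Word: "pound"
Starts with consonant(s) → move to end, add 'ay'
Consonant cluster: "p"
Pig Latin = "oundpay"


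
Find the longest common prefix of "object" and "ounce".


Word 1: "object"
Word 2: "ounce"
Comparing from start:
  Pos 0: 'o' == 'o'
  Pos 1: 'b' != 'u' (stop)
LCP = "o" (length 1)


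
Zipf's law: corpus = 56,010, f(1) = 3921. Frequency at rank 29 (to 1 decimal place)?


Zipf's law: f(r) = f(1) / r
f(1) = 3921
f(29) = 3921 / 29
= 135.2 occurrences


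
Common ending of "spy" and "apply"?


Word 1: "spy"
Word 2: "apply"
Comparing from end:
  Pos -1: 'y' == 'y'
  Pos -2: 'p' != 'l' (stop)
LCS = "y" (length 1)


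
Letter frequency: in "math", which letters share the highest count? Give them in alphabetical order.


Word: "math"
Letter counts:
  'a': 1
  'h': 1
  'm': 1
  't': 1
Maximum count = 1
Most frequent = 'a', 'h', 'm', 't' (1 time each)


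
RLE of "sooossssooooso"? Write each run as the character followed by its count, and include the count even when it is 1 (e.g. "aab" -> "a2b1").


String: "sooossssooooso"
Scanning for consecutive runs:
  's' x 1
  'o' x 3
  's' x 4
  'o' x 4
  's' x 1
  'o' x 1
RLE = "s1o3s4o4s1o1"


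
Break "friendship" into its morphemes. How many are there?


Word: "friendship"
Morphemes: friend + -ship
Each morpheme carries meaning
= 2 morphemes


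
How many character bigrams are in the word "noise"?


Word: "noise" (length 5)
Number of 2-grams = length - 2 + 1 = 5 - 2 + 1
= 4


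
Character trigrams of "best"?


Word: "best" (length 4)
Number of trigrams = 4 - 3 + 1 = 2
  Position 0: "bes"
  Position 1: "est"
Trigrams = "bes", "est"


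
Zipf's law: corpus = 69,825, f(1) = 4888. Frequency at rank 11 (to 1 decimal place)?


Zipf's law: f(r) = f(1) / r
f(1) = 4888
f(11) = 4888 / 11
= 444.4 occurrences


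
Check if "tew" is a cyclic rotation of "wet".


Word: "wet", Candidate: "tew"
Method: check if candidate is substring of word+word
"wetwet" contains "tew"? No
Is rotation = No


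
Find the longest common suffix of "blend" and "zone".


Word 1: "blend"
Word 2: "zone"
Comparing from end:
  Pos -1: 'd' != 'e' (stop)
LCS = "" (length 0)


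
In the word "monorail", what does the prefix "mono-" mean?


Prefix: mono-
Example: monorail (mono- + rail)
Meaning = one


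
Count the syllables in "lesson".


Word: "lesson"
Syllable breakdown: les / son
Counting: 2 parts
= 2 syllables


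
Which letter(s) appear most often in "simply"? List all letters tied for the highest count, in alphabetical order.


Word: "simply"
Letter counts:
  'i': 1
  'l': 1
  'm': 1
  'p': 1
  's': 1
  'y': 1
Maximum count = 1
Most frequent = 'i', 'l', 'm', 'p', 's', 'y' (1 time each)


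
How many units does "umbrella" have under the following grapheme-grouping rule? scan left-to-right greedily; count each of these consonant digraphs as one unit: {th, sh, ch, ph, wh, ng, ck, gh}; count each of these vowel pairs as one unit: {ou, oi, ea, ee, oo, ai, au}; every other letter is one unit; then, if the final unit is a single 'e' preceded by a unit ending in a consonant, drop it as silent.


Word: "umbrella" (8 letters)
Left-to-right scan:
  1. 'u' (letter)
  2. 'm' (letter)
  3. 'b' (letter)
  4. 'r' (letter)
  5. 'e' (letter)
  6. 'l' (letter)
  7. 'l' (letter)
  8. 'a' (letter)
Units from scan: 8
Sound units = 8 units


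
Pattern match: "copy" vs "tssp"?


Pattern of "copy": [0, 1, 2, 3]
Pattern of "tssp": [0, 1, 1, 2]
Patterns do not match
Same pattern = No


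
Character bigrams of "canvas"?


Word: "canvas" (length 6)
Number of bigrams = 6 - 2 + 1 = 5
  Position 0: "ca"
  Position 1: "an"
  Position 2: "nv"
  Position 3: "va"
  Position 4: "as"
Bigrams = "ca", "an", "nv", "va", "as"


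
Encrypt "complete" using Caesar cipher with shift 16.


Word: "complete"
Shift: 16
Each letter → (letter + shift) mod 26:
  'c' (2) + 16 = 18 → 's'
  'o' (14) + 16 = 4 → 'e'
  'm' (12) + 16 = 2 → 'c'
  'p' (15) + 16 = 5 → 'f'
  'l' (11) + 16 = 1 → 'b'
  'e' (4) + 16 = 20 → 'u'
  't' (19) + 16 = 9 → 'j'
  'e' (4) + 16 = 20 → 'u'
Result = "secfbuju"


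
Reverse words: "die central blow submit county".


Original: "die central blow submit county"
Words (1..n): die | central | blow | submit | county
Reversed (n..1): county | submit | blow | central | die
Result = "county submit blow central die"


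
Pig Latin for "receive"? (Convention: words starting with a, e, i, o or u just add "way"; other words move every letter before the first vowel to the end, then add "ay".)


Word: "receive"
Starts with consonant(s) → move to end, add 'ay'
Consonant cluster: "r"
Pig Latin = "eceiveray"


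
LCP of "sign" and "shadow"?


Word 1: "sign"
Word 2: "shadow"
Comparing from start:
  Pos 0: 's' == 's'
  Pos 1: 'i' != 'h' (stop)
LCP = "s" (length 1)


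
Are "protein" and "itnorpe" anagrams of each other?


Word 1: "protein" → sorted: einoprt
Word 2: "itnorpe" → sorted: einoprt
Same letters? einoprt == einoprt
Anagram = Yes


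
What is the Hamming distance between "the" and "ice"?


Comparing character by character (same length = 3):
  Pos 0: 't' vs 'i' !=
  Pos 1: 'h' vs 'c' !=
  Pos 2: 'e' vs 'e' =
Hamming distance = 2


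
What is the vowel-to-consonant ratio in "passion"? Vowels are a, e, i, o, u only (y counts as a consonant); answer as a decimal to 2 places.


Word: "passion"
Vowels (a,e,i,o,u): 3
Consonants: 4
Ratio = 3/4
= 0.75


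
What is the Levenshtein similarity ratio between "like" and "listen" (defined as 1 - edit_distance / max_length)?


Word 1: "like" (length 4)
Word 2: "listen" (length 6)
One optimal edit sequence:
  1. keep 'l'
  2. keep 'i'
  3. insert 's'  (+1)
  4. substitute 'k' -> 't'  (+1)
  5. keep 'e'
  6. insert 'n'  (+1)
Edit distance = 3
Max length = max(4, 6) = 6
Similarity = 1 - 3/6
= 0.5000


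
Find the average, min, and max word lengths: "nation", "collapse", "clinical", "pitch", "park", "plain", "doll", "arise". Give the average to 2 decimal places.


Lengths: "nation"=6, "collapse"=8, "clinical"=8, "pitch"=5, "park"=4, "plain"=5, "doll"=4, "arise"=5
Sum = 45, Count = 8
Average = 45/8 = 5.63
= avg=5.63, min=4, max=8


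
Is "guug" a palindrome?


Word: "guug"
Reversed: "guug"
Forward == Backward? guug == guug
Palindrome = Yes


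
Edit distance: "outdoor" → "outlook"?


Word 1: "outdoor" (length 7)
Word 2: "outlook" (length 7)
One optimal edit sequence (insert/delete/substitute each cost 1):
  1. keep 'o'
  2. keep 'u'
  3. keep 't'
  4. substitute 'd' -> 'l'  (+1)
  5. keep 'o'
  6. keep 'o'
  7. substitute 'r' -> 'k'  (+1)
Total edit operations: 2
Edit distance = 2


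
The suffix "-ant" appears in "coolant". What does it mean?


Suffix: -ant
Example: coolant (cool + -ant)
Meaning = one who / that which


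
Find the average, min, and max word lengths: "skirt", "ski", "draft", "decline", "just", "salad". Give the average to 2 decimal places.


Lengths: "skirt"=5, "ski"=3, "draft"=5, "decline"=7, "just"=4, "salad"=5
Sum = 29, Count = 6
Average = 29/6 = 4.83
= avg=4.83, min=3, max=7


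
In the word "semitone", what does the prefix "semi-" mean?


Prefix: semi-
Example: semitone = semi- + tone
Meaning = half


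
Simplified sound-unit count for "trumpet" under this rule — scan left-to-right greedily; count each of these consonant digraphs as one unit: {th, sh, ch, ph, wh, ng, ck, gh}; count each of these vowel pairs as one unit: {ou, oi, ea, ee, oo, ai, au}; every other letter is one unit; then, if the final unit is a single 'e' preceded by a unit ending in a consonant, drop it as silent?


Word: "trumpet" (7 letters)
Left-to-right scan:
  [1] 't' (letter)
  [2] 'r' (letter)
  [3] 'u' (letter)
  [4] 'm' (letter)
  [5] 'p' (letter)
  [6] 'e' (letter)
  [7] 't' (letter)
Units from scan: 7
Sound units = 7 units


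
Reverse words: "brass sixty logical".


Original: "brass sixty logical"
Words (1..n): brass | sixty | logical
Reversed (n..1): logical | sixty | brass
Result = "logical sixty brass"


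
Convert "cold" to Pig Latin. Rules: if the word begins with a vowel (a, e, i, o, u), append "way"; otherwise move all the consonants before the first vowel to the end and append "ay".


Word: "cold"
Starts with consonant(s) → move to end, add 'ay'
Consonant cluster: "c"
Pig Latin = "oldcay"


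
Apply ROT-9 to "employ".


Word: "employ"
Shift: 9
Each letter → (letter + shift) mod 26:
  'e' (4) + 9 = 13 → 'n'
  'm' (12) + 9 = 21 → 'v'
  'p' (15) + 9 = 24 → 'y'
  'l' (11) + 9 = 20 → 'u'
  'o' (14) + 9 = 23 → 'x'
  'y' (24) + 9 = 7 → 'h'
Result = "nvyuxh"


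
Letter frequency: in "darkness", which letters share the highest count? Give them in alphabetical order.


Word: "darkness"
Letter counts:
  'a': 1
  'd': 1
  'e': 1
  'k': 1
  'n': 1
  'r': 1
  's': 2
Maximum count = 2
Most frequent = 's' (2 times each)


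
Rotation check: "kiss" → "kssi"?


Word: "kiss", Candidate: "kssi"
Method: check if candidate is substring of word+word
"kisskiss" contains "kssi"? No
Is rotation = No


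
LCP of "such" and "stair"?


Word 1: "such"
Word 2: "stair"
Comparing from start:
  Pos 0: 's' == 's'
  Pos 1: 'u' != 't' (stop)
LCP = "s" (length 1)


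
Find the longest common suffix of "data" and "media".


Word 1: "data"
Word 2: "media"
Comparing from end:
  Pos -1: 'a' == 'a'
  Pos -2: 't' != 'i' (stop)
LCS = "a" (length 1)


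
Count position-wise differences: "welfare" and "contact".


Comparing character by character (same length = 7):
  Pos 0: 'w' vs 'c' !=
  Pos 1: 'e' vs 'o' !=
  Pos 2: 'l' vs 'n' !=
  Pos 3: 'f' vs 't' !=
  Pos 4: 'a' vs 'a' =
  Pos 5: 'r' vs 'c' !=
  Pos 6: 'e' vs 't' !=
Hamming distance = 6


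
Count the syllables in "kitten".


Word: "kitten"
Syllable breakdown: kit / ten
Counting: 2 parts
= 2 syllables


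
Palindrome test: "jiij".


Word: "jiij"
Reversed: "jiij"
Forward == Backward? jiij == jiij
Palindrome = Yes


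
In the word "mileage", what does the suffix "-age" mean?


Suffix: -age
As in: mileage -> mile + -age
Meaning = result / collection


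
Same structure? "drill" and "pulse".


Pattern of "drill": [0, 1, 2, 3, 3]
Pattern of "pulse": [0, 1, 2, 3, 4]
Patterns do not match
Same pattern = No


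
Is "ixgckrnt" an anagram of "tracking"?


Word 1: "tracking" → sorted: acgiknrt
Word 2: "ixgckrnt" → sorted: cgiknrtx
Same letters? acgiknrt != cgiknrtx
Anagram = No


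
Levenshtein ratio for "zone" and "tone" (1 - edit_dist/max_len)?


Word 1: "zone" (length 4)
Word 2: "tone" (length 4)
One optimal edit sequence:
  1. substitute 'z' -> 't'  (+1)
  2. keep 'o'
  3. keep 'n'
  4. keep 'e'
Edit distance = 1
Max length = max(4, 4) = 4
Similarity = 1 - 1/4
= 0.7500


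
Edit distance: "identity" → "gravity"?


Word 1: "identity" (length 8)
Word 2: "gravity" (length 7)
One optimal edit sequence (insert/delete/substitute each cost 1):
  1. delete 'i'  (+1)
  2. substitute 'd' -> 'g'  (+1)
  3. substitute 'e' -> 'r'  (+1)
  4. substitute 'n' -> 'a'  (+1)
  5. substitute 't' -> 'v'  (+1)
  6. keep 'i'
  7. keep 't'
  8. keep 'y'
Total edit operations: 5
Edit distance = 5


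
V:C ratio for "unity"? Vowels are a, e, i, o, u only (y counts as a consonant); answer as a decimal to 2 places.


Word: "unity"
Vowels (a,e,i,o,u): 2
Consonants: 3
Ratio = 2/3
= 0.67


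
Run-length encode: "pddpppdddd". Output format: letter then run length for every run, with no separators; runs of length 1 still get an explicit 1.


String: "pddpppdddd"
Scanning for consecutive runs:
  'p' x 1
  'd' x 2
  'p' x 3
  'd' x 4
RLE = "p1d2p3d4"


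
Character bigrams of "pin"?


Word: "pin" (length 3)
Number of bigrams = 3 - 2 + 1 = 2
  Position 0: "pi"
  Position 1: "in"
Bigrams = "pi", "in"


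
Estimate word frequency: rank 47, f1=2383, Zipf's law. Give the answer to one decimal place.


Zipf's law: f(r) = f(1) / r
f(1) = 2383
f(47) = 2383 / 47
= 50.7 occurrences


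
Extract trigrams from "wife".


Word: "wife" (length 4)
Number of trigrams = 4 - 3 + 1 = 2
  Position 0: "wif"
  Position 1: "ife"
Trigrams = "wif", "ife"


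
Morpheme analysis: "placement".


Word: "placement"
Morphemes: place + -ment
Each morpheme carries meaning
= 2 morphemes


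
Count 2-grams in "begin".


Word: "begin" (length 5)
Number of 2-grams = length - 2 + 1 = 5 - 2 + 1
= 4


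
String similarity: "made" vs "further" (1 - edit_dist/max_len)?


Word 1: "made" (length 4)
Word 2: "further" (length 7)
One optimal edit sequence:
  1. insert 'f'  (+1)
  2. insert 'u'  (+1)
  3. substitute 'm' -> 'r'  (+1)
  4. substitute 'a' -> 't'  (+1)
  5. substitute 'd' -> 'h'  (+1)
  6. keep 'e'
  7. insert 'r'  (+1)
Edit distance = 6
Max length = max(4, 7) = 7
Similarity = 1 - 6/7
= 0.1429


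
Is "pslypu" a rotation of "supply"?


Word: "supply", Candidate: "pslypu"
Method: check if candidate is substring of word+word
"supplysupply" contains "pslypu"? No
Is rotation = No


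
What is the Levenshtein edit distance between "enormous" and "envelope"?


Word 1: "enormous" (length 8)
Word 2: "envelope" (length 8)
One optimal edit sequence (insert/delete/substitute each cost 1):
  1. keep 'e'
  2. keep 'n'
  3. substitute 'o' -> 'v'  (+1)
  4. substitute 'r' -> 'e'  (+1)
  5. substitute 'm' -> 'l'  (+1)
  6. keep 'o'
  7. substitute 'u' -> 'p'  (+1)
  8. substitute 's' -> 'e'  (+1)
Total edit operations: 5
Edit distance = 5


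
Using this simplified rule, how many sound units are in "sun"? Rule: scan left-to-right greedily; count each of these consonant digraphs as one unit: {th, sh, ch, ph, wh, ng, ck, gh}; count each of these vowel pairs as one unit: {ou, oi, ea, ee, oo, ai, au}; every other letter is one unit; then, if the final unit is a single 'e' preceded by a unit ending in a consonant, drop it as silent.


Word: "sun" (3 letters)
Left-to-right scan:
  [1] 's' (letter)
  [2] 'u' (letter)
  [3] 'n' (letter)
Units from scan: 3
Sound units = 3 units


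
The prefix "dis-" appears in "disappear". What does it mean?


Prefix: dis-
Example: disappear = dis- + appear
Meaning = not / opposite


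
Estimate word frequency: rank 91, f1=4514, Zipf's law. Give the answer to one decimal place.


Zipf's law: f(r) = f(1) / r
f(1) = 4514
f(91) = 4514 / 91
= 49.6 occurrences


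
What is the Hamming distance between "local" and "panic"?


Comparing character by character (same length = 5):
  Pos 0: 'l' vs 'p' !=
  Pos 1: 'o' vs 'a' !=
  Pos 2: 'c' vs 'n' !=
  Pos 3: 'a' vs 'i' !=
  Pos 4: 'l' vs 'c' !=
Hamming distance = 5


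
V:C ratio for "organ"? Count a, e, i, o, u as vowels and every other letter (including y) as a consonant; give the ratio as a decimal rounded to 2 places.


Word: "organ"
Vowels (a,e,i,o,u): 2
Consonants: 3
Ratio = 2/3
= 0.67


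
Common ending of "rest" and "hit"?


Word 1: "rest"
Word 2: "hit"
Comparing from end:
  Pos -1: 't' == 't'
  Pos -2: 's' != 'i' (stop)
LCS = "t" (length 1)


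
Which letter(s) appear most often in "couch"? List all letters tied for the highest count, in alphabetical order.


Word: "couch"
Letter counts:
  'c': 2
  'h': 1
  'o': 1
  'u': 1
Maximum count = 2
Most frequent = 'c' (2 times each)


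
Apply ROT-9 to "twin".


Word: "twin"
Shift: 9
Each letter → (letter + shift) mod 26:
  't' (19) + 9 = 2 → 'c'
  'w' (22) + 9 = 5 → 'f'
  'i' (8) + 9 = 17 → 'r'
  'n' (13) + 9 = 22 → 'w'
Result = "cfrw"


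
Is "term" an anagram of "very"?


Word 1: "very" → sorted: ervy
Word 2: "term" → sorted: emrt
Same letters? ervy != emrt
Anagram = No


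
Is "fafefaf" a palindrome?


Word: "fafefaf"
Reversed: "fafefaf"
Forward == Backward? fafefaf == fafefaf
Palindrome = Yes


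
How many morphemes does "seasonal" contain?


Word: "seasonal"
Morphemes: season + -al
Each morpheme carries meaning
= 2 morphemes


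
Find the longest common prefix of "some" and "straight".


Word 1: "some"
Word 2: "straight"
Comparing from start:
  Pos 0: 's' == 's'
  Pos 1: 'o' != 't' (stop)
LCP = "s" (length 1)


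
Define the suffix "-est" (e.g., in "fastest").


Suffix: -est
As in: fastest -> fast + -est
Meaning = most


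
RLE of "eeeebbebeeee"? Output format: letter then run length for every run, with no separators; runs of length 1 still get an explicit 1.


String: "eeeebbebeeee"
Scanning for consecutive runs:
  'e' x 4
  'b' x 2
  'e' x 1
  'b' x 1
  'e' x 4
RLE = "e4b2e1b1e4"


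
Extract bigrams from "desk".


Word: "desk" (length 4)
Number of bigrams = 4 - 2 + 1 = 3
  Position 0: "de"
  Position 1: "es"
  Position 2: "sk"
Bigrams = "de", "es", "sk"


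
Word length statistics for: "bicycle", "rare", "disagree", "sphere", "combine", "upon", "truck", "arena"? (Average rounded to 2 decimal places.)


Lengths: "bicycle"=7, "rare"=4, "disagree"=8, "sphere"=6, "combine"=7, "upon"=4, "truck"=5, "arena"=5
Sum = 46, Count = 8
Average = 46/8 = 5.75
= avg=5.75, min=4, max=8


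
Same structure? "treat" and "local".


Pattern of "treat": [0, 1, 2, 3, 0]
Pattern of "local": [0, 1, 2, 3, 0]
Patterns match
Same pattern = Yes


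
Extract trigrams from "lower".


Word: "lower" (length 5)
Number of trigrams = 5 - 3 + 1 = 3
  Position 0: "low"
  Position 1: "owe"
  Position 2: "wer"
Trigrams = "low", "owe", "wer"


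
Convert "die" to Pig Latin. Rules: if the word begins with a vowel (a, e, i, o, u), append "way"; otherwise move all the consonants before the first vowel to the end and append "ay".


Word: "die"
Starts with consonant(s) → move to end, add 'ay'
Consonant cluster: "d"
Pig Latin = "ieday"


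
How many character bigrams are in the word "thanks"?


Word: "thanks" (length 6)
Number of 2-grams = length - 2 + 1 = 6 - 2 + 1
= 5


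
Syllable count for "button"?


Word: "button"
Syllable breakdown: but | ton
Counting: 2 parts
= 2 syllables


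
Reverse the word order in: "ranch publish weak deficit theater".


Original: "ranch publish weak deficit theater"
Words (1..n): ranch | publish | weak | deficit | theater
Reversed (n..1): theater | deficit | weak | publish | ranch
Result = "theater deficit weak publish ranch"


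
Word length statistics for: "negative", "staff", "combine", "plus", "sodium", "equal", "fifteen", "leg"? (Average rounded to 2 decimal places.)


Lengths: "negative"=8, "staff"=5, "combine"=7, "plus"=4, "sodium"=6, "equal"=5, "fifteen"=7, "leg"=3
Sum = 45, Count = 8
Average = 45/8 = 5.63
= avg=5.63, min=3, max=8


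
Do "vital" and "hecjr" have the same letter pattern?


Pattern of "vital": [0, 1, 2, 3, 4]
Pattern of "hecjr": [0, 1, 2, 3, 4]
Patterns match
Same pattern = Yes


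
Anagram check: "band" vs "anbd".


Word 1: "band" → sorted: abdn
Word 2: "anbd" → sorted: abdn
Same letters? abdn == abdn
Anagram = Yes


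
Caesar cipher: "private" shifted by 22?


Word: "private"
Shift: 22
Each letter → (letter + shift) mod 26:
  'p' (15) + 22 = 11 → 'l'
  'r' (17) + 22 = 13 → 'n'
  'i' (8) + 22 = 4 → 'e'
  'v' (21) + 22 = 17 → 'r'
  'a' (0) + 22 = 22 → 'w'
  't' (19) + 22 = 15 → 'p'
  'e' (4) + 22 = 0 → 'a'
Result = "lnerwpa"


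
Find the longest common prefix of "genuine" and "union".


Word 1: "genuine"
Word 2: "union"
Comparing from start:
  Pos 0: 'g' != 'u' (stop)
LCP = "" (length 0)


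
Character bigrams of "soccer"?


Word: "soccer" (length 6)
Number of bigrams = 6 - 2 + 1 = 5
  Position 0: "so"
  Position 1: "oc"
  Position 2: "cc"
  Position 3: "ce"
  Position 4: "er"
Bigrams = "so", "oc", "cc", "ce", "er"


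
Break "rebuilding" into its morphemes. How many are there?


Word: "rebuilding"
Morphemes: re- | build | -ing
Each morpheme carries meaning
= 3 morphemes


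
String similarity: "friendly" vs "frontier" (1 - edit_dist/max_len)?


Word 1: "friendly" (length 8)
Word 2: "frontier" (length 8)
One optimal edit sequence:
  1. keep 'f'
  2. keep 'r'
  3. substitute 'i' -> 'o'  (+1)
  4. substitute 'e' -> 'n'  (+1)
  5. substitute 'n' -> 't'  (+1)
  6. substitute 'd' -> 'i'  (+1)
  7. substitute 'l' -> 'e'  (+1)
  8. substitute 'y' -> 'r'  (+1)
Edit distance = 6
Max length = max(8, 8) = 8
Similarity = 1 - 6/8
= 0.2500


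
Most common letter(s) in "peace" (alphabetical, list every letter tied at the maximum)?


Word: "peace"
Letter counts:
  'a': 1
  'c': 1
  'e': 2
  'p': 1
Maximum count = 2
Most frequent = 'e' (2 times each)


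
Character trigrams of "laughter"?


Word: "laughter" (length 8)
Number of trigrams = 8 - 3 + 1 = 6
  Position 0: "lau"
  Position 1: "aug"
  Position 2: "ugh"
  Position 3: "ght"
  Position 4: "hte"
  Position 5: "ter"
Trigrams = "lau", "aug", "ugh", "ght", "hte", "ter"


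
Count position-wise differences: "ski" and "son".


Comparing character by character (same length = 3):
  Pos 0: 's' vs 's' =
  Pos 1: 'k' vs 'o' !=
  Pos 2: 'i' vs 'n' !=
Hamming distance = 2


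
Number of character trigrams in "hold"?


Word: "hold" (length 4)
Number of 3-grams = length - 3 + 1 = 4 - 3 + 1
= 2


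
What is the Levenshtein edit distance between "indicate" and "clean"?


Word 1: "indicate" (length 8)
Word 2: "clean" (length 5)
One optimal edit sequence (insert/delete/substitute each cost 1):
  1. delete 'i'  (+1)
  2. delete 'n'  (+1)
  3. substitute 'd' -> 'c'  (+1)
  4. substitute 'i' -> 'l'  (+1)
  5. substitute 'c' -> 'e'  (+1)
  6. keep 'a'
  7. delete 't'  (+1)
  8. substitute 'e' -> 'n'  (+1)
Total edit operations: 7
Edit distance = 7


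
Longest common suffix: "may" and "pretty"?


Word 1: "may"
Word 2: "pretty"
Comparing from end:
  Pos -1: 'y' == 'y'
  Pos -2: 'a' != 't' (stop)
LCS = "y" (length 1)


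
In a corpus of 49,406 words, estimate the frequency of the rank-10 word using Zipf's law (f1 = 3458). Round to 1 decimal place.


Zipf's law: f(r) = f(1) / r
f(1) = 3458
f(10) = 3458 / 10
= 345.8 occurrences


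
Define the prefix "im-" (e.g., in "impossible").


Prefix: im-
Example: impossible (im- + possible)
Meaning = not / into


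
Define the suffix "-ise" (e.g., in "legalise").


Suffix: -ise
Example: legalise = legal + -ise
Meaning = to make


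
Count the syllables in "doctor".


Word: "doctor"
Syllable breakdown: doc | tor
Counting: 2 parts
= 2 syllables


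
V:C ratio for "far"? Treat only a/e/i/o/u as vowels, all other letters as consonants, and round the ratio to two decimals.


Word: "far"
Vowels (a,e,i,o,u): 1
Consonants: 2
Ratio = 1/2
= 0.50


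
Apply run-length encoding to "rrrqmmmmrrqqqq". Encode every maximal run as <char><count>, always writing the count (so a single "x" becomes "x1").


String: "rrrqmmmmrrqqqq"
Scanning for consecutive runs:
  'r' x 3
  'q' x 1
  'm' x 4
  'r' x 2
  'q' x 4
RLE = "r3q1m4r2q4"


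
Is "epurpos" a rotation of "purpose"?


Word: "purpose", Candidate: "epurpos"
Method: check if candidate is substring of word+word
"purposepurpose" contains "epurpos"? Yes
Is rotation = Yes


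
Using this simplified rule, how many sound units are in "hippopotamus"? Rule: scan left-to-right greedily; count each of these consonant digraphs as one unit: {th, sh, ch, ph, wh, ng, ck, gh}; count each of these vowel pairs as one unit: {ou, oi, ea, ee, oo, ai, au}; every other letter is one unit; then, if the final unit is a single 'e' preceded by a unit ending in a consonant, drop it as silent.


Word: "hippopotamus" (12 letters)
Left-to-right scan:
  [1] 'h' (letter)
  [2] 'i' (letter)
  [3] 'p' (letter)
  [4] 'p' (letter)
  [5] 'o' (letter)
  [6] 'p' (letter)
  [7] 'o' (letter)
  [8] 't' (letter)
  [9] 'a' (letter)
  [10] 'm' (letter)
  [11] 'u' (letter)
  [12] 's' (letter)
Units from scan: 12
Sound units = 12 units


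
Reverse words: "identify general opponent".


Original: "identify general opponent"
Words (1..n): identify | general | opponent
Reversed (n..1): opponent | general | identify
Result = "opponent general identify"


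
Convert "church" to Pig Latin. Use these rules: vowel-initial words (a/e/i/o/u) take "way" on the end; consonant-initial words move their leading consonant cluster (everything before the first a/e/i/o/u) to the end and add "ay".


Word: "church"
Starts with consonant(s) → move to end, add 'ay'
Consonant cluster: "ch"
Pig Latin = "urchchay"


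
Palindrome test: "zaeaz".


Word: "zaeaz"
Reversed: "zaeaz"
Forward == Backward? zaeaz == zaeaz
Palindrome = Yes


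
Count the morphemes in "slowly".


Word: "slowly"
Morphemes: slow + -ly
Each morpheme carries meaning
= 2 morphemes


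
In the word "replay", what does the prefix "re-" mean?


Prefix: re-
As in: replay -> re- + play
Meaning = again


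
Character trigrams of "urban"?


Word: "urban" (length 5)
Number of trigrams = 5 - 3 + 1 = 3
  Position 0: "urb"
  Position 1: "rba"
  Position 2: "ban"
Trigrams = "urb", "rba", "ban"


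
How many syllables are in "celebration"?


Word: "celebration"
Syllable breakdown: cel-e-bra-tion
Counting: 4 parts
= 4 syllables


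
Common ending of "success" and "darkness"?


Word 1: "success"
Word 2: "darkness"
Comparing from end:
  Pos -1: 's' == 's'
  Pos -2: 's' == 's'
  Pos -3: 'e' == 'e'
  Pos -4: 'c' != 'n' (stop)
LCS = "ess" (length 3)


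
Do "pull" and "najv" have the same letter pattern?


Pattern of "pull": [0, 1, 2, 2]
Pattern of "najv": [0, 1, 2, 3]
Patterns do not match
Same pattern = No


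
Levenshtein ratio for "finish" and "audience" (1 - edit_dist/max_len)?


Word 1: "finish" (length 6)
Word 2: "audience" (length 8)
One optimal edit sequence:
  1. insert 'a'  (+1)
  2. insert 'u'  (+1)
  3. substitute 'f' -> 'd'  (+1)
  4. keep 'i'
  5. substitute 'n' -> 'e'  (+1)
  6. substitute 'i' -> 'n'  (+1)
  7. substitute 's' -> 'c'  (+1)
  8. substitute 'h' -> 'e'  (+1)
Edit distance = 7
Max length = max(6, 8) = 8
Similarity = 1 - 7/8
= 0.1250


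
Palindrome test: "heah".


Word: "heah"
Reversed: "haeh"
Forward == Backward? heah != haeh
Palindrome = No


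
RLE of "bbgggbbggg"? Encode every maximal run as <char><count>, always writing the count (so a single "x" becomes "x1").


String: "bbgggbbggg"
Scanning for consecutive runs:
  'b' x 2
  'g' x 3
  'b' x 2
  'g' x 3
RLE = "b2g3b2g3"


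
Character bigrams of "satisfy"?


Word: "satisfy" (length 7)
Number of bigrams = 7 - 2 + 1 = 6
  Position 0: "sa"
  Position 1: "at"
  Position 2: "ti"
  Position 3: "is"
  Position 4: "sf"
  Position 5: "fy"
Bigrams = "sa", "at", "ti", "is", "sf", "fy"


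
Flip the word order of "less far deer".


Original: "less far deer"
Words (1..n): less | far | deer
Reversed (n..1): deer | far | less
Result = "deer far less"


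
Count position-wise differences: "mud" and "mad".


Comparing character by character (same length = 3):
  Pos 0: 'm' vs 'm' =
  Pos 1: 'u' vs 'a' !=
  Pos 2: 'd' vs 'd' =
Hamming distance = 1


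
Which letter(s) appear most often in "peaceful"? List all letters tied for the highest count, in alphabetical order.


Word: "peaceful"
Letter counts:
  'a': 1
  'c': 1
  'e': 2
  'f': 1
  'l': 1
  'p': 1
  'u': 1
Maximum count = 2
Most frequent = 'e' (2 times each)


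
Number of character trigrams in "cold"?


Word: "cold" (length 4)
Number of 3-grams = length - 3 + 1 = 4 - 3 + 1
= 2


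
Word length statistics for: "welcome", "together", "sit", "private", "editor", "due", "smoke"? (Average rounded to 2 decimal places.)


Lengths: "welcome"=7, "together"=8, "sit"=3, "private"=7, "editor"=6, "due"=3, "smoke"=5
Sum = 39, Count = 7
Average = 39/7 = 5.57
= avg=5.57, min=3, max=8


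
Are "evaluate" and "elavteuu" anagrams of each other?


Word 1: "evaluate" → sorted: aaeeltuv
Word 2: "elavteuu" → sorted: aeeltuuv
Same letters? aaeeltuv != aeeltuuv
Anagram = No


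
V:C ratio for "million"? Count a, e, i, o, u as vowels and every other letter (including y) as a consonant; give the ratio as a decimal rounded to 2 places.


Word: "million"
Vowels (a,e,i,o,u): 3
Consonants: 4
Ratio = 3/4
= 0.75


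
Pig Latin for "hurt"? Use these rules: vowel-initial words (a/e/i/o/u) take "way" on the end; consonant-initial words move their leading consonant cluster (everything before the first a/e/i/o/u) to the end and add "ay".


Word: "hurt"
Starts with consonant(s) → move to end, add 'ay'
Consonant cluster: "h"
Pig Latin = "urthay"


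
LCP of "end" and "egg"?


Word 1: "end"
Word 2: "egg"
Comparing from start:
  Pos 0: 'e' == 'e'
  Pos 1: 'n' != 'g' (stop)
LCP = "e" (length 1)


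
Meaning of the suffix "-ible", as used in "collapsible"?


Suffix: -ible
Example: collapsible (collapse + -ible, with a spelling change)
Meaning = capable of


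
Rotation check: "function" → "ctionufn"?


Word: "function", Candidate: "ctionufn"
Method: check if candidate is substring of word+word
"functionfunction" contains "ctionufn"? No
Is rotation = No


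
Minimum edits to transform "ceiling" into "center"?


Word 1: "ceiling" (length 7)
Word 2: "center" (length 6)
One optimal edit sequence (insert/delete/substitute each cost 1):
  1. keep 'c'
  2. keep 'e'
  3. delete 'i'  (+1)
  4. substitute 'l' -> 'n'  (+1)
  5. substitute 'i' -> 't'  (+1)
  6. substitute 'n' -> 'e'  (+1)
  7. substitute 'g' -> 'r'  (+1)
Total edit operations: 5
Edit distance = 5


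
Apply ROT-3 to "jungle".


Word: "jungle"
Shift: 3
Each letter → (letter + shift) mod 26:
  'j' (9) + 3 = 12 → 'm'
  'u' (20) + 3 = 23 → 'x'
  'n' (13) + 3 = 16 → 'q'
  'g' (6) + 3 = 9 → 'j'
  'l' (11) + 3 = 14 → 'o'
  'e' (4) + 3 = 7 → 'h'
Result = "mxqjoh"


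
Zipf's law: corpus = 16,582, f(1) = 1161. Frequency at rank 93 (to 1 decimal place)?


Zipf's law: f(r) = f(1) / r
f(1) = 1161
f(93) = 1161 / 93
= 12.5 occurrences


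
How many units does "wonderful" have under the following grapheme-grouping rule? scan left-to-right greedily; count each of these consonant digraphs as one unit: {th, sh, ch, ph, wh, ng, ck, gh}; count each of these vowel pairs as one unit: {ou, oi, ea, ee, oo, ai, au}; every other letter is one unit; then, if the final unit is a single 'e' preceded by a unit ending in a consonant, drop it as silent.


Word: "wonderful" (9 letters)
Left-to-right scan:
  [1] 'w' (letter)
  [2] 'o' (letter)
  [3] 'n' (letter)
  [4] 'd' (letter)
  [5] 'e' (letter)
  [6] 'r' (letter)
  [7] 'f' (letter)
  [8] 'u' (letter)
  [9] 'l' (letter)
Units from scan: 9
Sound units = 9 units


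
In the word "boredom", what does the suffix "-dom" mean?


Suffix: -dom
Example: boredom (bore + -dom)
Meaning = state / realm


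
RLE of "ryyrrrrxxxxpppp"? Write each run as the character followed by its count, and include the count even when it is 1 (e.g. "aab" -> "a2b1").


String: "ryyrrrrxxxxpppp"
Scanning for consecutive runs:
  'r' x 1
  'y' x 2
  'r' x 4
  'x' x 4
  'p' x 4
RLE = "r1y2r4x4p4"


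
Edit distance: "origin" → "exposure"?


Word 1: "origin" (length 6)
Word 2: "exposure" (length 8)
One optimal edit sequence (insert/delete/substitute each cost 1):
  1. insert 'e'  (+1)
  2. insert 'x'  (+1)
  3. substitute 'o' -> 'p'  (+1)
  4. substitute 'r' -> 'o'  (+1)
  5. substitute 'i' -> 's'  (+1)
  6. substitute 'g' -> 'u'  (+1)
  7. substitute 'i' -> 'r'  (+1)
  8. substitute 'n' -> 'e'  (+1)
Total edit operations: 8
Edit distance = 8


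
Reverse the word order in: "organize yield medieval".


Original: "organize yield medieval"
Words (1..n): organize | yield | medieval
Reversed (n..1): medieval | yield | organize
Result = "medieval yield organize"


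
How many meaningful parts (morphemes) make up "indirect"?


Word: "indirect"
Morphemes: in- / direct
Each morpheme carries meaning
= 2 morphemes


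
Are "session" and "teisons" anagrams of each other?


Word 1: "session" → sorted: einosss
Word 2: "teisons" → sorted: einosst
Same letters? einosss != einosst
Anagram = No


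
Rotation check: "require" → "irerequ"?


Word: "require", Candidate: "irerequ"
Method: check if candidate is substring of word+word
"requirerequire" contains "irerequ"? Yes
Is rotation = Yes


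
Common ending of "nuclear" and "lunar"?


Word 1: "nuclear"
Word 2: "lunar"
Comparing from end:
  Pos -1: 'r' == 'r'
  Pos -2: 'a' == 'a'
  Pos -3: 'e' != 'n' (stop)
LCS = "ar" (length 2)


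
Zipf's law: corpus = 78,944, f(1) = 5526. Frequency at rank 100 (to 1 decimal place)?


Zipf's law: f(r) = f(1) / r
f(1) = 5526
f(100) = 5526 / 100
= 55.3 occurrences


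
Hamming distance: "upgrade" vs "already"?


Comparing character by character (same length = 7):
  Pos 0: 'u' vs 'a' !=
  Pos 1: 'p' vs 'l' !=
  Pos 2: 'g' vs 'r' !=
  Pos 3: 'r' vs 'e' !=
  Pos 4: 'a' vs 'a' =
  Pos 5: 'd' vs 'd' =
  Pos 6: 'e' vs 'y' !=
Hamming distance = 5


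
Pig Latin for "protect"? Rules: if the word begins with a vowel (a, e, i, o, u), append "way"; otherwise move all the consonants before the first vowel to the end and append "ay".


Word: "protect"
Starts with consonant(s) → move to end, add 'ay'
Consonant cluster: "pr"
Pig Latin = "otectpray"


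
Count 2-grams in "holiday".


Word: "holiday" (length 7)
Number of 2-grams = length - 2 + 1 = 7 - 2 + 1
= 6


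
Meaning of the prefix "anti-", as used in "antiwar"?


Prefix: anti-
Example: antiwar = anti- + war
Meaning = against


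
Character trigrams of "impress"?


Word: "impress" (length 7)
Number of trigrams = 7 - 3 + 1 = 5
  Position 0: "imp"
  Position 1: "mpr"
  Position 2: "pre"
  Position 3: "res"
  Position 4: "ess"
Trigrams = "imp", "mpr", "pre", "res", "ess"


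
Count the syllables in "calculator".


Word: "calculator"
Syllable breakdown: cal · cu · la · tor
Counting: 4 parts
= 4 syllables


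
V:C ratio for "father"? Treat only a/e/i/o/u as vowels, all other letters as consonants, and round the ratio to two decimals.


Word: "father"
Vowels (a,e,i,o,u): 2
Consonants: 4
Ratio = 2/4
= 0.50


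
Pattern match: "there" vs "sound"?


Pattern of "there": [0, 1, 2, 3, 2]
Pattern of "sound": [0, 1, 2, 3, 4]
Patterns do not match
Same pattern = No


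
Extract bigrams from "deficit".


Word: "deficit" (length 7)
Number of bigrams = 7 - 2 + 1 = 6
  Position 0: "de"
  Position 1: "ef"
  Position 2: "fi"
  Position 3: "ic"
  Position 4: "ci"
  Position 5: "it"
Bigrams = "de", "ef", "fi", "ic", "ci", "it"


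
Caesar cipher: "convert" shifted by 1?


Word: "convert"
Shift: 1
Each letter → (letter + shift) mod 26:
  'c' (2) + 1 = 3 → 'd'
  'o' (14) + 1 = 15 → 'p'
  'n' (13) + 1 = 14 → 'o'
  'v' (21) + 1 = 22 → 'w'
  'e' (4) + 1 = 5 → 'f'
  'r' (17) + 1 = 18 → 's'
  't' (19) + 1 = 20 → 'u'
Result = "dpowfsu"


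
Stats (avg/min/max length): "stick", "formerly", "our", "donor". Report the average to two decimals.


Lengths: "stick"=5, "formerly"=8, "our"=3, "donor"=5
Sum = 21, Count = 4
Average = 21/4 = 5.25
= avg=5.25, min=3, max=8


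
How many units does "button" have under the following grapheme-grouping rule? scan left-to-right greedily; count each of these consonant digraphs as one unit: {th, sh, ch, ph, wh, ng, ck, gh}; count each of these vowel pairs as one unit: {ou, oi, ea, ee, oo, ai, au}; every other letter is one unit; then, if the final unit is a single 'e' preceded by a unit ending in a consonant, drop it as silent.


Word: "button" (6 letters)
Left-to-right scan:
  [1] 'b' (letter)
  [2] 'u' (letter)
  [3] 't' (letter)
  [4] 't' (letter)
  [5] 'o' (letter)
  [6] 'n' (letter)
Units from scan: 6
Sound units = 6 units


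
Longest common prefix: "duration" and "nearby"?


Word 1: "duration"
Word 2: "nearby"
Comparing from start:
  Pos 0: 'd' != 'n' (stop)
LCP = "" (length 0)


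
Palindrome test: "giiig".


Word: "giiig"
Reversed: "giiig"
Forward == Backward? giiig == giiig
Palindrome = Yes


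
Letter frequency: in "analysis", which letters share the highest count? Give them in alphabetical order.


Word: "analysis"
Letter counts:
  'a': 2
  'i': 1
  'l': 1
  'n': 1
  's': 2
  'y': 1
Maximum count = 2
Most frequent = 'a', 's' (2 times each)


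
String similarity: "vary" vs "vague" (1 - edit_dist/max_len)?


Word 1: "vary" (length 4)
Word 2: "vague" (length 5)
One optimal edit sequence:
  1. keep 'v'
  2. keep 'a'
  3. insert 'g'  (+1)
  4. substitute 'r' -> 'u'  (+1)
  5. substitute 'y' -> 'e'  (+1)
Edit distance = 3
Max length = max(4, 5) = 5
Similarity = 1 - 3/5
= 0.4000


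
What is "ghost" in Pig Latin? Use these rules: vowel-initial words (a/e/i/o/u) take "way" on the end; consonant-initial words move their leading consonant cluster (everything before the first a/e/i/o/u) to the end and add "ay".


Word: "ghost"
Starts with consonant(s) → move to end, add 'ay'
Consonant cluster: "gh"
Pig Latin = "ostghay"


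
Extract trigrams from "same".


Word: "same" (length 4)
Number of trigrams = 4 - 3 + 1 = 2
  Position 0: "sam"
  Position 1: "ame"
Trigrams = "sam", "ame"


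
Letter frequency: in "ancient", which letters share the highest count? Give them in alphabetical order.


Word: "ancient"
Letter counts:
  'a': 1
  'c': 1
  'e': 1
  'i': 1
  'n': 2
  't': 1
Maximum count = 2
Most frequent = 'n' (2 times each)


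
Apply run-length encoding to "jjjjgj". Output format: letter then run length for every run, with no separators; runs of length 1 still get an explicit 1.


String: "jjjjgj"
Scanning for consecutive runs:
  'j' x 4
  'g' x 1
  'j' x 1
RLE = "j4g1j1"


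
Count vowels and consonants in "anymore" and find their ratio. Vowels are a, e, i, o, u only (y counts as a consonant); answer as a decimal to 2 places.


Word: "anymore"
Vowels (a,e,i,o,u): 3
Consonants: 4
Ratio = 3/4
= 0.75


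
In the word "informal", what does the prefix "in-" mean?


Prefix: in-
As in: informal -> in- + formal
Meaning = not / into


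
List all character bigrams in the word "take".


Word: "take" (length 4)
Number of bigrams = 4 - 2 + 1 = 3
  Position 0: "ta"
  Position 1: "ak"
  Position 2: "ke"
Bigrams = "ta", "ak", "ke"


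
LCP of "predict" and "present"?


Word 1: "predict"
Word 2: "present"
Comparing from start:
  Pos 0: 'p' == 'p'
  Pos 1: 'r' == 'r'
  Pos 2: 'e' == 'e'
  Pos 3: 'd' != 's' (stop)
LCP = "pre" (length 3)


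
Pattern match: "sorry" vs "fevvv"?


Pattern of "sorry": [0, 1, 2, 2, 3]
Pattern of "fevvv": [0, 1, 2, 2, 2]
Patterns do not match
Same pattern = No


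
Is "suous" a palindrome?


Word: "suous"
Reversed: "suous"
Forward == Backward? suous == suous
Palindrome = Yes


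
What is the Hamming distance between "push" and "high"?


Comparing character by character (same length = 4):
  Pos 0: 'p' vs 'h' !=
  Pos 1: 'u' vs 'i' !=
  Pos 2: 's' vs 'g' !=
  Pos 3: 'h' vs 'h' =
Hamming distance = 3


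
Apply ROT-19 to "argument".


Word: "argument"
Shift: 19
Each letter → (letter + shift) mod 26:
  'a' (0) + 19 = 19 → 't'
  'r' (17) + 19 = 10 → 'k'
  'g' (6) + 19 = 25 → 'z'
  'u' (20) + 19 = 13 → 'n'
  'm' (12) + 19 = 5 → 'f'
  'e' (4) + 19 = 23 → 'x'
  'n' (13) + 19 = 6 → 'g'
  't' (19) + 19 = 12 → 'm'
Result = "tkznfxgm"


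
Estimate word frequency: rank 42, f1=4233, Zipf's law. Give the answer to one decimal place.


Zipf's law: f(r) = f(1) / r
f(1) = 4233
f(42) = 4233 / 42
= 100.8 occurrences


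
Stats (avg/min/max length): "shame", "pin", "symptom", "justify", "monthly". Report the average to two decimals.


Lengths: "shame"=5, "pin"=3, "symptom"=7, "justify"=7, "monthly"=7
Sum = 29, Count = 5
Average = 29/5 = 5.80
= avg=5.80, min=3, max=7
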